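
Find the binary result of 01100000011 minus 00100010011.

Method 1 - Direct subtraction (column by column from the right: bit − bit − borrow-in; if negative, add 2 and borrow 1 from the next column):
borrow: 01111100000
        01100000011
-       00100010011
-------------------
        00111110000

Method 2 - Add two's complement:
Two's complement of 00100010011: invert → 11011101100, add 1 → 11011101101
  01100000011
+ 11011101101
-------------
 100111110000  (end carry out of the top bit = 1)
Discarding the end carry: 00111110000
Decimal check:
  01100000011 = 512 + 256 + 2 + 1 = 771
  00100010011 = 256 + 16 + 2 + 1 = 275
  771 - 275 = 496, and 00111110000 = 256 + 128 + 64 + 32 + 16 = 496 ✓



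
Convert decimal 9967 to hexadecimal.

Using repeated division by 16 (digits 10–15 are A–F):
9967 ÷ 16 = 622 remainder 15 (F)
622 ÷ 16 = 38 remainder 14 (E)
38 ÷ 16 = 2 remainder 6
2 ÷ 16 = 0 remainder 2
Reading remainders bottom to top: 26EF



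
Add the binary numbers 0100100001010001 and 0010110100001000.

Add column by column from the right: bit + bit + carry-in; write the sum mod 2, carry 1 when the sum is 2 or 3.
carry:  0001000000000000
        0100100001010001
+       0010110100001000
------------------------
       00111010101011001
(the carry out of the leftmost column, 0, becomes the leading bit)
Decimal check:
  0100100001010001 = 16384 + 2048 + 64 + 16 + 1 = 18513
  0010110100001000 = 8192 + 2048 + 1024 + 256 + 8 = 11528
  18513 + 11528 = 30041, and 00111010101011001 = 16384 + 8192 + 4096 + 1024 + 256 + 64 + 16 + 8 + 1 = 30041 ✓



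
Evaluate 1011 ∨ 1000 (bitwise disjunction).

OR: 1 when either bit is 1
  1011
| 1000
------
  1011
Decimal: 11 | 8 = 11



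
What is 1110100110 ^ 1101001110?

XOR: 1 when bits differ
  1110100110
^ 1101001110
------------
  0011101000
Decimal: 934 ^ 846 = 232



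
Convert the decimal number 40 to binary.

Using repeated division by 2:
40 ÷ 2 = 20 remainder 0
20 ÷ 2 = 10 remainder 0
10 ÷ 2 = 5 remainder 0
5 ÷ 2 = 2 remainder 1
2 ÷ 2 = 1 remainder 0
1 ÷ 2 = 0 remainder 1
Reading remainders bottom to top: 101000



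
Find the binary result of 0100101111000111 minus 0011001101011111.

Method 1 - Direct subtraction (column by column from the right: bit − bit − borrow-in; if negative, add 2 and borrow 1 from the next column):
borrow: 0110000011110000
        0100101111000111
-       0011001101011111
------------------------
        0001100001101000

Method 2 - Add two's complement:
Two's complement of 0011001101011111: invert → 1100110010100000, add 1 → 1100110010100001
  0100101111000111
+ 1100110010100001
------------------
 10001100001101000  (end carry out of the top bit = 1)
Discarding the end carry: 0001100001101000
Decimal check:
  0100101111000111 = 16384 + 2048 + 512 + 256 + 128 + 64 + 4 + 2 + 1 = 19399
  0011001101011111 = 8192 + 4096 + 512 + 256 + 64 + 16 + 8 + 4 + 2 + 1 = 13151
  19399 - 13151 = 6248, and 0001100001101000 = 4096 + 2048 + 64 + 32 + 8 = 6248 ✓



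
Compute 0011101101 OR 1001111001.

OR: 1 when either bit is 1
  0011101101
| 1001111001
------------
  1011111101
Decimal: 237 | 633 = 765



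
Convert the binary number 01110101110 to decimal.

Sum of powers of 2 for each 1-bit:
2^1 + 2^2 + 2^3 + 2^5 + 2^7 + 2^8 + 2^9
= 2 + 4 + 8 + 32 + 128 + 256 + 512
= 942



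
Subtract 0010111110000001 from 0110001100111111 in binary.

Method 1 - Direct subtraction (column by column from the right: bit − bit − borrow-in; if negative, add 2 and borrow 1 from the next column):
borrow: 0111111100000000
        0110001100111111
-       0010111110000001
------------------------
        0011001110111110

Method 2 - Add two's complement:
Two's complement of 0010111110000001: invert → 1101000001111110, add 1 → 1101000001111111
  0110001100111111
+ 1101000001111111
------------------
 10011001110111110  (end carry out of the top bit = 1)
Discarding the end carry: 0011001110111110
Decimal check:
  0110001100111111 = 16384 + 8192 + 512 + 256 + 32 + 16 + 8 + 4 + 2 + 1 = 25407
  0010111110000001 = 8192 + 2048 + 1024 + 512 + 256 + 128 + 1 = 12161
  25407 - 12161 = 13246, and 0011001110111110 = 8192 + 4096 + 512 + 256 + 128 + 32 + 16 + 8 + 4 + 2 = 13246 ✓



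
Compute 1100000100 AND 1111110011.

AND: 1 only when both bits are 1
  1100000100
& 1111110011
------------
  1100000000
Decimal: 772 & 1011 = 768



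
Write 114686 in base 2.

Using repeated division by 2:
114686 ÷ 2 = 57343 remainder 0
57343 ÷ 2 = 28671 remainder 1
28671 ÷ 2 = 14335 remainder 1
14335 ÷ 2 = 7167 remainder 1
7167 ÷ 2 = 3583 remainder 1
3583 ÷ 2 = 1791 remainder 1
1791 ÷ 2 = 895 remainder 1
895 ÷ 2 = 447 remainder 1
447 ÷ 2 = 223 remainder 1
223 ÷ 2 = 111 remainder 1
111 ÷ 2 = 55 remainder 1
55 ÷ 2 = 27 remainder 1
27 ÷ 2 = 13 remainder 1
13 ÷ 2 = 6 remainder 1
6 ÷ 2 = 3 remainder 0
3 ÷ 2 = 1 remainder 1
1 ÷ 2 = 0 remainder 1
Reading remainders bottom to top: 11011111111111110



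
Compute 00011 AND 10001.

AND: 1 only when both bits are 1
  00011
& 10001
-------
  00001
Decimal: 3 & 17 = 1



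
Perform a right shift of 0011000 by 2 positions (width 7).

Original: 0011000 (decimal 24)
Shift right by 2 positions
Drop the 2 low bits; fill with zeros on the left
Result: 0000110 (decimal 6)
Equivalent: 24 >> 2 = 24 ÷ 2^2 = 6



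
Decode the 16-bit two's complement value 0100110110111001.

Binary: 0100110110111001
Sign bit: 0 (non-negative)
Read directly as an unsigned value:
0100110110111001 = 16384 + 2048 + 1024 + 256 + 128 + 32 + 16 + 8 + 1 = 19897
Value: 19897



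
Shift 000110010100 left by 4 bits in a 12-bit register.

Original: 000110010100 (decimal 404)
Shift left by 4 positions
Append 4 zeros on the right and drop the 4 high bits that overflow the 12-bit width
Result: 100101000000 (decimal 2368)
Equivalent: 404 << 4 = 404 × 2^4 = 6464, truncated to 12 bits = 2368



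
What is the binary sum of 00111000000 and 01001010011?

Add column by column from the right: bit + bit + carry-in; write the sum mod 2, carry 1 when the sum is 2 or 3.
carry:  11110000000
        00111000000
+       01001010011
-------------------
       010000010011
(the carry out of the leftmost column, 0, becomes the leading bit)
Decimal check:
  00111000000 = 256 + 128 + 64 = 448
  01001010011 = 512 + 64 + 16 + 2 + 1 = 595
  448 + 595 = 1043, and 010000010011 = 1024 + 16 + 2 + 1 = 1043 ✓



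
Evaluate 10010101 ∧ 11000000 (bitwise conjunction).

AND: 1 only when both bits are 1
  10010101
& 11000000
----------
  10000000
Decimal: 149 & 192 = 128



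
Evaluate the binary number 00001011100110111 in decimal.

Sum of powers of 2 for each 1-bit:
2^0 + 2^1 + 2^2 + 2^4 + 2^5 + 2^8 + 2^9 + 2^10 + 2^12
= 1 + 2 + 4 + 16 + 32 + 256 + 512 + 1024 + 4096
= 5943



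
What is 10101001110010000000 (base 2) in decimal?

Sum of powers of 2 for each 1-bit:
2^7 + 2^10 + 2^11 + 2^12 + 2^15 + 2^17 + 2^19
= 128 + 1024 + 2048 + 4096 + 32768 + 131072 + 524288
= 695424



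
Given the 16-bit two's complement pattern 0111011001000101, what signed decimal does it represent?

Binary: 0111011001000101
Sign bit: 0 (non-negative)
Read directly as an unsigned value:
0111011001000101 = 16384 + 8192 + 4096 + 1024 + 512 + 64 + 4 + 1 = 30277
Value: 30277



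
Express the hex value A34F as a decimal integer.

Expand by place value (powers of 16):
Digit values: A = 10, F = 15
A34F = 10 × 16^3 + 3 × 16^2 + 4 × 16^1 + 15 × 16^0
= 10 × 4096 + 3 × 256 + 4 × 16 + 15 × 1
= 40960 + 768 + 64 + 15
= 41807



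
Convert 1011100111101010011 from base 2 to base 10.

Sum of powers of 2 for each 1-bit:
2^0 + 2^1 + 2^4 + 2^6 + 2^8 + 2^9 + 2^10 + 2^11 + 2^14 + 2^15 + 2^16 + 2^18
= 1 + 2 + 16 + 64 + 256 + 512 + 1024 + 2048 + 16384 + 32768 + 65536 + 262144
= 380755



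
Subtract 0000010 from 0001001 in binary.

Method 1 - Direct subtraction (column by column from the right: bit − bit − borrow-in; if negative, add 2 and borrow 1 from the next column):
borrow: 0001100
        0001001
-       0000010
---------------
        0000111

Method 2 - Add two's complement:
Two's complement of 0000010: invert → 1111101, add 1 → 1111110
  0001001
+ 1111110
---------
 10000111  (end carry out of the top bit = 1)
Discarding the end carry: 0000111
Decimal check:
  0001001 = 8 + 1 = 9
  0000010 = 2
  9 - 2 = 7, and 0000111 = 4 + 2 + 1 = 7 ✓



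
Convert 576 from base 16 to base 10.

Expand by place value (powers of 16):
576 = 5 × 16^2 + 7 × 16^1 + 6 × 16^0
= 5 × 256 + 7 × 16 + 6 × 1
= 1280 + 112 + 6
= 1398



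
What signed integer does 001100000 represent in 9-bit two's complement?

Binary: 001100000
Sign bit: 0 (non-negative)
Read directly as an unsigned value:
001100000 = 64 + 32 = 96
Value: 96



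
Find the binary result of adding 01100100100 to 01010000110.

Add column by column from the right: bit + bit + carry-in; write the sum mod 2, carry 1 when the sum is 2 or 3.
carry:  10000001000
        01100100100
+       01010000110
-------------------
       010110101010
(the carry out of the leftmost column, 0, becomes the leading bit)
Decimal check:
  01100100100 = 512 + 256 + 32 + 4 = 804
  01010000110 = 512 + 128 + 4 + 2 = 646
  804 + 646 = 1450, and 010110101010 = 1024 + 256 + 128 + 32 + 8 + 2 = 1450 ✓



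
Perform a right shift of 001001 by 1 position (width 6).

Original: 001001 (decimal 9)
Shift right by 1 position
Drop the 1 low bit; fill with zero on the left
Result: 000100 (decimal 4)
Equivalent: 9 >> 1 = 9 ÷ 2^1 = 4



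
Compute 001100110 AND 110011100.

AND: 1 only when both bits are 1
  001100110
& 110011100
-----------
  000000100
Decimal: 102 & 412 = 4



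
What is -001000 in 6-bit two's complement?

Original: 001000
Step 1 - Invert all bits: 110111
Step 2 - Add 1: 111000
Verification: 001000 + 111000 = 1000000; discarding the end carry (carry out of the top bit) leaves the 6-bit value 000000, as required for x + (-x)



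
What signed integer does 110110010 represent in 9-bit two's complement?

Binary: 110110010
Sign bit: 1 (negative)
Invert: 001001101
Add 1:  001001110
Magnitude: 001001110 = 64 + 8 + 4 + 2 = 78
Value: -78



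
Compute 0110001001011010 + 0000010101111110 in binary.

Add column by column from the right: bit + bit + carry-in; write the sum mod 2, carry 1 when the sum is 2 or 3.
carry:  0000000011111100
        0110001001011010
+       0000010101111110
------------------------
       00110011111011000
(the carry out of the leftmost column, 0, becomes the leading bit)
Decimal check:
  0110001001011010 = 16384 + 8192 + 512 + 64 + 16 + 8 + 2 = 25178
  0000010101111110 = 1024 + 256 + 64 + 32 + 16 + 8 + 4 + 2 = 1406
  25178 + 1406 = 26584, and 00110011111011000 = 16384 + 8192 + 1024 + 512 + 256 + 128 + 64 + 16 + 8 = 26584 ✓



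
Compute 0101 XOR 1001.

XOR: 1 when bits differ
  0101
^ 1001
------
  1100
Decimal: 5 ^ 9 = 12



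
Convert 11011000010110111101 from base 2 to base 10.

Sum of powers of 2 for each 1-bit:
2^0 + 2^2 + 2^3 + 2^4 + 2^5 + 2^7 + 2^8 + 2^10 + 2^15 + 2^16 + 2^18 + 2^19
= 1 + 4 + 8 + 16 + 32 + 128 + 256 + 1024 + 32768 + 65536 + 262144 + 524288
= 886205



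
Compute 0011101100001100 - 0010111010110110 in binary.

Method 1 - Direct subtraction (column by column from the right: bit − bit − borrow-in; if negative, add 2 and borrow 1 from the next column):
borrow: 0001100111101100
        0011101100001100
-       0010111010110110
------------------------
        0000110001010110

Method 2 - Add two's complement:
Two's complement of 0010111010110110: invert → 1101000101001001, add 1 → 1101000101001010
  0011101100001100
+ 1101000101001010
------------------
 10000110001010110  (end carry out of the top bit = 1)
Discarding the end carry: 0000110001010110
Decimal check:
  0011101100001100 = 8192 + 4096 + 2048 + 512 + 256 + 8 + 4 = 15116
  0010111010110110 = 8192 + 2048 + 1024 + 512 + 128 + 32 + 16 + 4 + 2 = 11958
  15116 - 11958 = 3158, and 0000110001010110 = 2048 + 1024 + 64 + 16 + 4 + 2 = 3158 ✓



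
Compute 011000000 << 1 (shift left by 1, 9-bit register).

Original: 011000000 (decimal 192)
Shift left by 1 position
Append 1 zero on the right
Result: 110000000 (decimal 384)
Equivalent: 192 << 1 = 192 × 2^1 = 384



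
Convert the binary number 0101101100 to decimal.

Sum of powers of 2 for each 1-bit:
2^2 + 2^3 + 2^5 + 2^6 + 2^8
= 4 + 8 + 32 + 64 + 256
= 364



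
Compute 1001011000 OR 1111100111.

OR: 1 when either bit is 1
  1001011000
| 1111100111
------------
  1111111111
Decimal: 600 | 999 = 1023



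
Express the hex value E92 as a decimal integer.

Expand by place value (powers of 16):
Digit values: E = 14
E92 = 14 × 16^2 + 9 × 16^1 + 2 × 16^0
= 14 × 256 + 9 × 16 + 2 × 1
= 3584 + 144 + 2
= 3730



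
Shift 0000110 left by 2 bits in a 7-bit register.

Original: 0000110 (decimal 6)
Shift left by 2 positions
Append 2 zeros on the right
Result: 0011000 (decimal 24)
Equivalent: 6 << 2 = 6 × 2^2 = 24



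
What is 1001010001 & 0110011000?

AND: 1 only when both bits are 1
  1001010001
& 0110011000
------------
  0000010000
Decimal: 593 & 408 = 16



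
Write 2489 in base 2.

Using repeated division by 2:
2489 ÷ 2 = 1244 remainder 1
1244 ÷ 2 = 622 remainder 0
622 ÷ 2 = 311 remainder 0
311 ÷ 2 = 155 remainder 1
155 ÷ 2 = 77 remainder 1
77 ÷ 2 = 38 remainder 1
38 ÷ 2 = 19 remainder 0
19 ÷ 2 = 9 remainder 1
9 ÷ 2 = 4 remainder 1
4 ÷ 2 = 2 remainder 0
2 ÷ 2 = 1 remainder 0
1 ÷ 2 = 0 remainder 1
Reading remainders bottom to top: 100110111001



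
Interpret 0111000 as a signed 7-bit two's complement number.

Binary: 0111000
Sign bit: 0 (non-negative)
Read directly as an unsigned value:
0111000 = 32 + 16 + 8 = 56
Value: 56



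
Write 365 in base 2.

Using repeated division by 2:
365 ÷ 2 = 182 remainder 1
182 ÷ 2 = 91 remainder 0
91 ÷ 2 = 45 remainder 1
45 ÷ 2 = 22 remainder 1
22 ÷ 2 = 11 remainder 0
11 ÷ 2 = 5 remainder 1
5 ÷ 2 = 2 remainder 1
2 ÷ 2 = 1 remainder 0
1 ÷ 2 = 0 remainder 1
Reading remainders bottom to top: 101101101



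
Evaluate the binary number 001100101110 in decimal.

Sum of powers of 2 for each 1-bit:
2^1 + 2^2 + 2^3 + 2^5 + 2^8 + 2^9
= 2 + 4 + 8 + 32 + 256 + 512
= 814



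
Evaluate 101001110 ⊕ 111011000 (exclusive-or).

XOR: 1 when bits differ
  101001110
^ 111011000
-----------
  010010110
Decimal: 334 ^ 472 = 150



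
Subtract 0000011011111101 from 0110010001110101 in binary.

Method 1 - Direct subtraction (column by column from the right: bit − bit − borrow-in; if negative, add 2 and borrow 1 from the next column):
borrow: 0011111111110000
        0110010001110101
-       0000011011111101
------------------------
        0101110101111000

Method 2 - Add two's complement:
Two's complement of 0000011011111101: invert → 1111100100000010, add 1 → 1111100100000011
  0110010001110101
+ 1111100100000011
------------------
 10101110101111000  (end carry out of the top bit = 1)
Discarding the end carry: 0101110101111000
Decimal check:
  0110010001110101 = 16384 + 8192 + 1024 + 64 + 32 + 16 + 4 + 1 = 25717
  0000011011111101 = 1024 + 512 + 128 + 64 + 32 + 16 + 8 + 4 + 1 = 1789
  25717 - 1789 = 23928, and 0101110101111000 = 16384 + 4096 + 2048 + 1024 + 256 + 64 + 32 + 16 + 8 = 23928 ✓



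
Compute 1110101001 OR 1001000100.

OR: 1 when either bit is 1
  1110101001
| 1001000100
------------
  1111101101
Decimal: 937 | 580 = 1005



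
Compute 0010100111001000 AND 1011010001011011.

AND: 1 only when both bits are 1
  0010100111001000
& 1011010001011011
------------------
  0010000001001000
Decimal: 10696 & 46171 = 8264



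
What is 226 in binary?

Using repeated division by 2:
226 ÷ 2 = 113 remainder 0
113 ÷ 2 = 56 remainder 1
56 ÷ 2 = 28 remainder 0
28 ÷ 2 = 14 remainder 0
14 ÷ 2 = 7 remainder 0
7 ÷ 2 = 3 remainder 1
3 ÷ 2 = 1 remainder 1
1 ÷ 2 = 0 remainder 1
Reading remainders bottom to top: 11100010



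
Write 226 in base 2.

Using repeated division by 2:
226 ÷ 2 = 113 remainder 0
113 ÷ 2 = 56 remainder 1
56 ÷ 2 = 28 remainder 0
28 ÷ 2 = 14 remainder 0
14 ÷ 2 = 7 remainder 0
7 ÷ 2 = 3 remainder 1
3 ÷ 2 = 1 remainder 1
1 ÷ 2 = 0 remainder 1
Reading remainders bottom to top: 11100010



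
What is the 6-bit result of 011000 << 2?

Original: 011000 (decimal 24)
Shift left by 2 positions
Append 2 zeros on the right and drop the 2 high bits that overflow the 6-bit width
Result: 100000 (decimal 32)
Equivalent: 24 << 2 = 24 × 2^2 = 96, truncated to 6 bits = 32



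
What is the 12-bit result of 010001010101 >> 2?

Original: 010001010101 (decimal 1109)
Shift right by 2 positions
Drop the 2 low bits; fill with zeros on the left
Result: 000100010101 (decimal 277)
Equivalent: 1109 >> 2 = 1109 ÷ 2^2 = 277



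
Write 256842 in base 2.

Using repeated division by 2:
256842 ÷ 2 = 128421 remainder 0
128421 ÷ 2 = 64210 remainder 1
64210 ÷ 2 = 32105 remainder 0
32105 ÷ 2 = 16052 remainder 1
16052 ÷ 2 = 8026 remainder 0
8026 ÷ 2 = 4013 remainder 0
4013 ÷ 2 = 2006 remainder 1
2006 ÷ 2 = 1003 remainder 0
1003 ÷ 2 = 501 remainder 1
501 ÷ 2 = 250 remainder 1
250 ÷ 2 = 125 remainder 0
125 ÷ 2 = 62 remainder 1
62 ÷ 2 = 31 remainder 0
31 ÷ 2 = 15 remainder 1
15 ÷ 2 = 7 remainder 1
7 ÷ 2 = 3 remainder 1
3 ÷ 2 = 1 remainder 1
1 ÷ 2 = 0 remainder 1
Reading remainders bottom to top: 111110101101001010



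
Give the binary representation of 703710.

Using repeated division by 2:
703710 ÷ 2 = 351855 remainder 0
351855 ÷ 2 = 175927 remainder 1
175927 ÷ 2 = 87963 remainder 1
87963 ÷ 2 = 43981 remainder 1
43981 ÷ 2 = 21990 remainder 1
21990 ÷ 2 = 10995 remainder 0
10995 ÷ 2 = 5497 remainder 1
5497 ÷ 2 = 2748 remainder 1
2748 ÷ 2 = 1374 remainder 0
1374 ÷ 2 = 687 remainder 0
687 ÷ 2 = 343 remainder 1
343 ÷ 2 = 171 remainder 1
171 ÷ 2 = 85 remainder 1
85 ÷ 2 = 42 remainder 1
42 ÷ 2 = 21 remainder 0
21 ÷ 2 = 10 remainder 1
10 ÷ 2 = 5 remainder 0
5 ÷ 2 = 2 remainder 1
2 ÷ 2 = 1 remainder 0
1 ÷ 2 = 0 remainder 1
Reading remainders bottom to top: 10101011110011011110



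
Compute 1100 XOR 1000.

XOR: 1 when bits differ
  1100
^ 1000
------
  0100
Decimal: 12 ^ 8 = 4



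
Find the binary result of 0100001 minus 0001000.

Method 1 - Direct subtraction (column by column from the right: bit − bit − borrow-in; if negative, add 2 and borrow 1 from the next column):
borrow: 0110000
        0100001
-       0001000
---------------
        0011001

Method 2 - Add two's complement:
Two's complement of 0001000: invert → 1110111, add 1 → 1111000
  0100001
+ 1111000
---------
 10011001  (end carry out of the top bit = 1)
Discarding the end carry: 0011001
Decimal check:
  0100001 = 32 + 1 = 33
  0001000 = 8
  33 - 8 = 25, and 0011001 = 16 + 8 + 1 = 25 ✓



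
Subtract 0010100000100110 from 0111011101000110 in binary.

Method 1 - Direct subtraction (column by column from the right: bit − bit − borrow-in; if negative, add 2 and borrow 1 from the next column):
borrow: 0001000001000000
        0111011101000110
-       0010100000100110
------------------------
        0100111100100000

Method 2 - Add two's complement:
Two's complement of 0010100000100110: invert → 1101011111011001, add 1 → 1101011111011010
  0111011101000110
+ 1101011111011010
------------------
 10100111100100000  (end carry out of the top bit = 1)
Discarding the end carry: 0100111100100000
Decimal check:
  0111011101000110 = 16384 + 8192 + 4096 + 1024 + 512 + 256 + 64 + 4 + 2 = 30534
  0010100000100110 = 8192 + 2048 + 32 + 4 + 2 = 10278
  30534 - 10278 = 20256, and 0100111100100000 = 16384 + 2048 + 1024 + 512 + 256 + 32 = 20256 ✓



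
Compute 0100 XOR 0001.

XOR: 1 when bits differ
  0100
^ 0001
------
  0101
Decimal: 4 ^ 1 = 5



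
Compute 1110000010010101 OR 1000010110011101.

OR: 1 when either bit is 1
  1110000010010101
| 1000010110011101
------------------
  1110010110011101
Decimal: 57493 | 34205 = 58781



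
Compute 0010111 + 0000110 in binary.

Add column by column from the right: bit + bit + carry-in; write the sum mod 2, carry 1 when the sum is 2 or 3.
carry:  0001100
        0010111
+       0000110
---------------
       00011101
(the carry out of the leftmost column, 0, becomes the leading bit)
Decimal check:
  0010111 = 16 + 4 + 2 + 1 = 23
  0000110 = 4 + 2 = 6
  23 + 6 = 29, and 00011101 = 16 + 8 + 4 + 1 = 29 ✓



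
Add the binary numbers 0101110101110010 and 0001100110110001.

Add column by column from the right: bit + bit + carry-in; write the sum mod 2, carry 1 when the sum is 2 or 3.
carry:  0011001111100000
        0101110101110010
+       0001100110110001
------------------------
       00111011100100011
(the carry out of the leftmost column, 0, becomes the leading bit)
Decimal check:
  0101110101110010 = 16384 + 4096 + 2048 + 1024 + 256 + 64 + 32 + 16 + 2 = 23922
  0001100110110001 = 4096 + 2048 + 256 + 128 + 32 + 16 + 1 = 6577
  23922 + 6577 = 30499, and 00111011100100011 = 16384 + 8192 + 4096 + 1024 + 512 + 256 + 32 + 2 + 1 = 30499 ✓



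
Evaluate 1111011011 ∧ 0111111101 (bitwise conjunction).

AND: 1 only when both bits are 1
  1111011011
& 0111111101
------------
  0111011001
Decimal: 987 & 509 = 473



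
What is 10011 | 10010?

OR: 1 when either bit is 1
  10011
| 10010
-------
  10011
Decimal: 19 | 18 = 19



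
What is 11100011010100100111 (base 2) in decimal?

Sum of powers of 2 for each 1-bit:
2^0 + 2^1 + 2^2 + 2^5 + 2^8 + 2^10 + 2^12 + 2^13 + 2^17 + 2^18 + 2^19
= 1 + 2 + 4 + 32 + 256 + 1024 + 4096 + 8192 + 131072 + 262144 + 524288
= 931111



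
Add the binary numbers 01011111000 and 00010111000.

Add column by column from the right: bit + bit + carry-in; write the sum mod 2, carry 1 when the sum is 2 or 3.
carry:  00111110000
        01011111000
+       00010111000
-------------------
       001110110000
(the carry out of the leftmost column, 0, becomes the leading bit)
Decimal check:
  01011111000 = 512 + 128 + 64 + 32 + 16 + 8 = 760
  00010111000 = 128 + 32 + 16 + 8 = 184
  760 + 184 = 944, and 001110110000 = 512 + 256 + 128 + 32 + 16 = 944 ✓



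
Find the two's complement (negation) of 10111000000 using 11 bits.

Original (sign bit 1, negative): 10111000000
Step 1 - Invert all bits: 01000111111
Step 2 - Add 1: 01001000000
Verification: 10111000000 + 01001000000 = 100000000000; discarding the end carry (carry out of the top bit) leaves the 11-bit value 00000000000, as required for x + (-x)



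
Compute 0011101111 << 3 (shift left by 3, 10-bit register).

Original: 0011101111 (decimal 239)
Shift left by 3 positions
Append 3 zeros on the right and drop the 3 high bits that overflow the 10-bit width
Result: 1101111000 (decimal 888)
Equivalent: 239 << 3 = 239 × 2^3 = 1912, truncated to 10 bits = 888



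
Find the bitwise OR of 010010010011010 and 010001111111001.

OR: 1 when either bit is 1
  010010010011010
| 010001111111001
-----------------
  010011111111011
Decimal: 9370 | 9209 = 10235



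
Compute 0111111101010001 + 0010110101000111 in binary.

Add column by column from the right: bit + bit + carry-in; write the sum mod 2, carry 1 when the sum is 2 or 3.
carry:  1111111010001110
        0111111101010001
+       0010110101000111
------------------------
       01010110010011000
(the carry out of the leftmost column, 0, becomes the leading bit)
Decimal check:
  0111111101010001 = 16384 + 8192 + 4096 + 2048 + 1024 + 512 + 256 + 64 + 16 + 1 = 32593
  0010110101000111 = 8192 + 2048 + 1024 + 256 + 64 + 4 + 2 + 1 = 11591
  32593 + 11591 = 44184, and 01010110010011000 = 32768 + 8192 + 2048 + 1024 + 128 + 16 + 8 = 44184 ✓



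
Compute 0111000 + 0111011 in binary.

Add column by column from the right: bit + bit + carry-in; write the sum mod 2, carry 1 when the sum is 2 or 3.
carry:  1110000
        0111000
+       0111011
---------------
       01110011
(the carry out of the leftmost column, 0, becomes the leading bit)
Decimal check:
  0111000 = 32 + 16 + 8 = 56
  0111011 = 32 + 16 + 8 + 2 + 1 = 59
  56 + 59 = 115, and 01110011 = 64 + 32 + 16 + 2 + 1 = 115 ✓



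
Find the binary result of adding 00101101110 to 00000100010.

Add column by column from the right: bit + bit + carry-in; write the sum mod 2, carry 1 when the sum is 2 or 3.
carry:  00011011100
        00101101110
+       00000100010
-------------------
       000110010000
(the carry out of the leftmost column, 0, becomes the leading bit)
Decimal check:
  00101101110 = 256 + 64 + 32 + 8 + 4 + 2 = 366
  00000100010 = 32 + 2 = 34
  366 + 34 = 400, and 000110010000 = 256 + 128 + 16 = 400 ✓



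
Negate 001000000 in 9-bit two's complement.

Original: 001000000
Step 1 - Invert all bits: 110111111
Step 2 - Add 1: 111000000
Verification: 001000000 + 111000000 = 1000000000; discarding the end carry (carry out of the top bit) leaves the 9-bit value 000000000, as required for x + (-x)



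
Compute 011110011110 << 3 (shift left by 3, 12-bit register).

Original: 011110011110 (decimal 1950)
Shift left by 3 positions
Append 3 zeros on the right and drop the 3 high bits that overflow the 12-bit width
Result: 110011110000 (decimal 3312)
Equivalent: 1950 << 3 = 1950 × 2^3 = 15600, truncated to 12 bits = 3312



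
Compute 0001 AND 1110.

AND: 1 only when both bits are 1
  0001
& 1110
------
  0000
Decimal: 1 & 14 = 0



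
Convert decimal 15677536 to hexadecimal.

Using repeated division by 16 (digits 10–15 are A–F):
15677536 ÷ 16 = 979846 remainder 0
979846 ÷ 16 = 61240 remainder 6
61240 ÷ 16 = 3827 remainder 8
3827 ÷ 16 = 239 remainder 3
239 ÷ 16 = 14 remainder 15 (F)
14 ÷ 16 = 0 remainder 14 (E)
Reading remainders bottom to top: EF3860



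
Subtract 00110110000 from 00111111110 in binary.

Method 1 - Direct subtraction (column by column from the right: bit − bit − borrow-in; if negative, add 2 and borrow 1 from the next column):
borrow: 00000000000
        00111111110
-       00110110000
-------------------
        00001001110

Method 2 - Add two's complement:
Two's complement of 00110110000: invert → 11001001111, add 1 → 11001010000
  00111111110
+ 11001010000
-------------
 100001001110  (end carry out of the top bit = 1)
Discarding the end carry: 00001001110
Decimal check:
  00111111110 = 256 + 128 + 64 + 32 + 16 + 8 + 4 + 2 = 510
  00110110000 = 256 + 128 + 32 + 16 = 432
  510 - 432 = 78, and 00001001110 = 64 + 8 + 4 + 2 = 78 ✓



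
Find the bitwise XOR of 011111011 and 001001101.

XOR: 1 when bits differ
  011111011
^ 001001101
-----------
  010110110
Decimal: 251 ^ 77 = 182



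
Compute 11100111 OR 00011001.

OR: 1 when either bit is 1
  11100111
| 00011001
----------
  11111111
Decimal: 231 | 25 = 255



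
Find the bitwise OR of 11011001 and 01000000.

OR: 1 when either bit is 1
  11011001
| 01000000
----------
  11011001
Decimal: 217 | 64 = 217



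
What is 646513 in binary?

Using repeated division by 2:
646513 ÷ 2 = 323256 remainder 1
323256 ÷ 2 = 161628 remainder 0
161628 ÷ 2 = 80814 remainder 0
80814 ÷ 2 = 40407 remainder 0
40407 ÷ 2 = 20203 remainder 1
20203 ÷ 2 = 10101 remainder 1
10101 ÷ 2 = 5050 remainder 1
5050 ÷ 2 = 2525 remainder 0
2525 ÷ 2 = 1262 remainder 1
1262 ÷ 2 = 631 remainder 0
631 ÷ 2 = 315 remainder 1
315 ÷ 2 = 157 remainder 1
157 ÷ 2 = 78 remainder 1
78 ÷ 2 = 39 remainder 0
39 ÷ 2 = 19 remainder 1
19 ÷ 2 = 9 remainder 1
9 ÷ 2 = 4 remainder 1
4 ÷ 2 = 2 remainder 0
2 ÷ 2 = 1 remainder 0
1 ÷ 2 = 0 remainder 1
Reading remainders bottom to top: 10011101110101110001



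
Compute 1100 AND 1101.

AND: 1 only when both bits are 1
  1100
& 1101
------
  1100
Decimal: 12 & 13 = 12



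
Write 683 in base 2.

Using repeated division by 2:
683 ÷ 2 = 341 remainder 1
341 ÷ 2 = 170 remainder 1
170 ÷ 2 = 85 remainder 0
85 ÷ 2 = 42 remainder 1
42 ÷ 2 = 21 remainder 0
21 ÷ 2 = 10 remainder 1
10 ÷ 2 = 5 remainder 0
5 ÷ 2 = 2 remainder 1
2 ÷ 2 = 1 remainder 0
1 ÷ 2 = 0 remainder 1
Reading remainders bottom to top: 1010101011



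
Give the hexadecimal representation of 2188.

Using repeated division by 16 (digits 10–15 are A–F):
2188 ÷ 16 = 136 remainder 12 (C)
136 ÷ 16 = 8 remainder 8
8 ÷ 16 = 0 remainder 8
Reading remainders bottom to top: 88C



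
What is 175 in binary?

Using repeated division by 2:
175 ÷ 2 = 87 remainder 1
87 ÷ 2 = 43 remainder 1
43 ÷ 2 = 21 remainder 1
21 ÷ 2 = 10 remainder 1
10 ÷ 2 = 5 remainder 0
5 ÷ 2 = 2 remainder 1
2 ÷ 2 = 1 remainder 0
1 ÷ 2 = 0 remainder 1
Reading remainders bottom to top: 10101111



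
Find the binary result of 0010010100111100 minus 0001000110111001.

Method 1 - Direct subtraction (column by column from the right: bit − bit − borrow-in; if negative, add 2 and borrow 1 from the next column):
borrow: 0010011100000110
        0010010100111100
-       0001000110111001
------------------------
        0001001110000011

Method 2 - Add two's complement:
Two's complement of 0001000110111001: invert → 1110111001000110, add 1 → 1110111001000111
  0010010100111100
+ 1110111001000111
------------------
 10001001110000011  (end carry out of the top bit = 1)
Discarding the end carry: 0001001110000011
Decimal check:
  0010010100111100 = 8192 + 1024 + 256 + 32 + 16 + 8 + 4 = 9532
  0001000110111001 = 4096 + 256 + 128 + 32 + 16 + 8 + 1 = 4537
  9532 - 4537 = 4995, and 0001001110000011 = 4096 + 512 + 256 + 128 + 2 + 1 = 4995 ✓



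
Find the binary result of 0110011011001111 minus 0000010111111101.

Method 1 - Direct subtraction (column by column from the right: bit − bit − borrow-in; if negative, add 2 and borrow 1 from the next column):
borrow: 0000001111100000
        0110011011001111
-       0000010111111101
------------------------
        0110000011010010

Method 2 - Add two's complement:
Two's complement of 0000010111111101: invert → 1111101000000010, add 1 → 1111101000000011
  0110011011001111
+ 1111101000000011
------------------
 10110000011010010  (end carry out of the top bit = 1)
Discarding the end carry: 0110000011010010
Decimal check:
  0110011011001111 = 16384 + 8192 + 1024 + 512 + 128 + 64 + 8 + 4 + 2 + 1 = 26319
  0000010111111101 = 1024 + 256 + 128 + 64 + 32 + 16 + 8 + 4 + 1 = 1533
  26319 - 1533 = 24786, and 0110000011010010 = 16384 + 8192 + 128 + 64 + 16 + 2 = 24786 ✓



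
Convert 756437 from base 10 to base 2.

Using repeated division by 2:
756437 ÷ 2 = 378218 remainder 1
378218 ÷ 2 = 189109 remainder 0
189109 ÷ 2 = 94554 remainder 1
94554 ÷ 2 = 47277 remainder 0
47277 ÷ 2 = 23638 remainder 1
23638 ÷ 2 = 11819 remainder 0
11819 ÷ 2 = 5909 remainder 1
5909 ÷ 2 = 2954 remainder 1
2954 ÷ 2 = 1477 remainder 0
1477 ÷ 2 = 738 remainder 1
738 ÷ 2 = 369 remainder 0
369 ÷ 2 = 184 remainder 1
184 ÷ 2 = 92 remainder 0
92 ÷ 2 = 46 remainder 0
46 ÷ 2 = 23 remainder 0
23 ÷ 2 = 11 remainder 1
11 ÷ 2 = 5 remainder 1
5 ÷ 2 = 2 remainder 1
2 ÷ 2 = 1 remainder 0
1 ÷ 2 = 0 remainder 1
Reading remainders bottom to top: 10111000101011010101



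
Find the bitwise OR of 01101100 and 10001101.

OR: 1 when either bit is 1
  01101100
| 10001101
----------
  11101101
Decimal: 108 | 141 = 237



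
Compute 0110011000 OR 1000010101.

OR: 1 when either bit is 1
  0110011000
| 1000010101
------------
  1110011101
Decimal: 408 | 533 = 925



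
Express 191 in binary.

Using repeated division by 2:
191 ÷ 2 = 95 remainder 1
95 ÷ 2 = 47 remainder 1
47 ÷ 2 = 23 remainder 1
23 ÷ 2 = 11 remainder 1
11 ÷ 2 = 5 remainder 1
5 ÷ 2 = 2 remainder 1
2 ÷ 2 = 1 remainder 0
1 ÷ 2 = 0 remainder 1
Reading remainders bottom to top: 10111111



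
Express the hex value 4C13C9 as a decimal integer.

Expand by place value (powers of 16):
Digit values: C = 12
4C13C9 = 4 × 16^5 + 12 × 16^4 + 1 × 16^3 + 3 × 16^2 + 12 × 16^1 + 9 × 16^0
= 4 × 1048576 + 12 × 65536 + 1 × 4096 + 3 × 256 + 12 × 16 + 9 × 1
= 4194304 + 786432 + 4096 + 768 + 192 + 9
= 4985801



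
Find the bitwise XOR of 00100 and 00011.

XOR: 1 when bits differ
  00100
^ 00011
-------
  00111
Decimal: 4 ^ 3 = 7



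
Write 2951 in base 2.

Using repeated division by 2:
2951 ÷ 2 = 1475 remainder 1
1475 ÷ 2 = 737 remainder 1
737 ÷ 2 = 368 remainder 1
368 ÷ 2 = 184 remainder 0
184 ÷ 2 = 92 remainder 0
92 ÷ 2 = 46 remainder 0
46 ÷ 2 = 23 remainder 0
23 ÷ 2 = 11 remainder 1
11 ÷ 2 = 5 remainder 1
5 ÷ 2 = 2 remainder 1
2 ÷ 2 = 1 remainder 0
1 ÷ 2 = 0 remainder 1
Reading remainders bottom to top: 101110000111



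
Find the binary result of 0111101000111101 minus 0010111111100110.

Method 1 - Direct subtraction (column by column from the right: bit − bit − borrow-in; if negative, add 2 and borrow 1 from the next column):
borrow: 0001111110001100
        0111101000111101
-       0010111111100110
------------------------
        0100101001010111

Method 2 - Add two's complement:
Two's complement of 0010111111100110: invert → 1101000000011001, add 1 → 1101000000011010
  0111101000111101
+ 1101000000011010
------------------
 10100101001010111  (end carry out of the top bit = 1)
Discarding the end carry: 0100101001010111
Decimal check:
  0111101000111101 = 16384 + 8192 + 4096 + 2048 + 512 + 32 + 16 + 8 + 4 + 1 = 31293
  0010111111100110 = 8192 + 2048 + 1024 + 512 + 256 + 128 + 64 + 32 + 4 + 2 = 12262
  31293 - 12262 = 19031, and 0100101001010111 = 16384 + 2048 + 512 + 64 + 16 + 4 + 2 + 1 = 19031 ✓



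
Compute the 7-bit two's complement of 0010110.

Original: 0010110
Step 1 - Invert all bits: 1101001
Step 2 - Add 1: 1101010
Verification: 0010110 + 1101010 = 10000000; discarding the end carry (carry out of the top bit) leaves the 7-bit value 0000000, as required for x + (-x)



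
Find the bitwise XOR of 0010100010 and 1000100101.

XOR: 1 when bits differ
  0010100010
^ 1000100101
------------
  1010000111
Decimal: 162 ^ 549 = 647



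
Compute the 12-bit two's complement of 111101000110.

Original (sign bit 1, negative): 111101000110
Step 1 - Invert all bits: 000010111001
Step 2 - Add 1: 000010111010
Verification: 111101000110 + 000010111010 = 1000000000000; discarding the end carry (carry out of the top bit) leaves the 12-bit value 000000000000, as required for x + (-x)



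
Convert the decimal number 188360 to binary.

Using repeated division by 2:
188360 ÷ 2 = 94180 remainder 0
94180 ÷ 2 = 47090 remainder 0
47090 ÷ 2 = 23545 remainder 0
23545 ÷ 2 = 11772 remainder 1
11772 ÷ 2 = 5886 remainder 0
5886 ÷ 2 = 2943 remainder 0
2943 ÷ 2 = 1471 remainder 1
1471 ÷ 2 = 735 remainder 1
735 ÷ 2 = 367 remainder 1
367 ÷ 2 = 183 remainder 1
183 ÷ 2 = 91 remainder 1
91 ÷ 2 = 45 remainder 1
45 ÷ 2 = 22 remainder 1
22 ÷ 2 = 11 remainder 0
11 ÷ 2 = 5 remainder 1
5 ÷ 2 = 2 remainder 1
2 ÷ 2 = 1 remainder 0
1 ÷ 2 = 0 remainder 1
Reading remainders bottom to top: 101101111111001000



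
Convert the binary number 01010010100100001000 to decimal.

Sum of powers of 2 for each 1-bit:
2^3 + 2^8 + 2^11 + 2^13 + 2^16 + 2^18
= 8 + 256 + 2048 + 8192 + 65536 + 262144
= 338184



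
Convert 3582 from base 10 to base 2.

Using repeated division by 2:
3582 ÷ 2 = 1791 remainder 0
1791 ÷ 2 = 895 remainder 1
895 ÷ 2 = 447 remainder 1
447 ÷ 2 = 223 remainder 1
223 ÷ 2 = 111 remainder 1
111 ÷ 2 = 55 remainder 1
55 ÷ 2 = 27 remainder 1
27 ÷ 2 = 13 remainder 1
13 ÷ 2 = 6 remainder 1
6 ÷ 2 = 3 remainder 0
3 ÷ 2 = 1 remainder 1
1 ÷ 2 = 0 remainder 1
Reading remainders bottom to top: 110111111110



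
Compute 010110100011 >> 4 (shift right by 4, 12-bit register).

Original: 010110100011 (decimal 1443)
Shift right by 4 positions
Drop the 4 low bits; fill with zeros on the left
Result: 000001011010 (decimal 90)
Equivalent: 1443 >> 4 = 1443 ÷ 2^4 = 90



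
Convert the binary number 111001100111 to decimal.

Sum of powers of 2 for each 1-bit:
2^0 + 2^1 + 2^2 + 2^5 + 2^6 + 2^9 + 2^10 + 2^11
= 1 + 2 + 4 + 32 + 64 + 512 + 1024 + 2048
= 3687



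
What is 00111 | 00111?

OR: 1 when either bit is 1
  00111
| 00111
-------
  00111
Decimal: 7 | 7 = 7



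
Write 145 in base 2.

Using repeated division by 2:
145 ÷ 2 = 72 remainder 1
72 ÷ 2 = 36 remainder 0
36 ÷ 2 = 18 remainder 0
18 ÷ 2 = 9 remainder 0
9 ÷ 2 = 4 remainder 1
4 ÷ 2 = 2 remainder 0
2 ÷ 2 = 1 remainder 0
1 ÷ 2 = 0 remainder 1
Reading remainders bottom to top: 10010001



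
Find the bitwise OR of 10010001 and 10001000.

OR: 1 when either bit is 1
  10010001
| 10001000
----------
  10011001
Decimal: 145 | 136 = 153



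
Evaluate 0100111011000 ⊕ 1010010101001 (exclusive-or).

XOR: 1 when bits differ
  0100111011000
^ 1010010101001
---------------
  1110101110001
Decimal: 2520 ^ 5289 = 7537



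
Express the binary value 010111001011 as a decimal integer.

Sum of powers of 2 for each 1-bit:
2^0 + 2^1 + 2^3 + 2^6 + 2^7 + 2^8 + 2^10
= 1 + 2 + 8 + 64 + 128 + 256 + 1024
= 1483



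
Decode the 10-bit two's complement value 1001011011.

Binary: 1001011011
Sign bit: 1 (negative)
Invert: 0110100100
Add 1:  0110100101
Magnitude: 0110100101 = 256 + 128 + 32 + 4 + 1 = 421
Value: -421



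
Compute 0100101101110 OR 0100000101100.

OR: 1 when either bit is 1
  0100101101110
| 0100000101100
---------------
  0100101101110
Decimal: 2414 | 2092 = 2414



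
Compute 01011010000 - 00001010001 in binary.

Method 1 - Direct subtraction (column by column from the right: bit − bit − borrow-in; if negative, add 2 and borrow 1 from the next column):
borrow: 00011111110
        01011010000
-       00001010001
-------------------
        01001111111

Method 2 - Add two's complement:
Two's complement of 00001010001: invert → 11110101110, add 1 → 11110101111
  01011010000
+ 11110101111
-------------
 101001111111  (end carry out of the top bit = 1)
Discarding the end carry: 01001111111
Decimal check:
  01011010000 = 512 + 128 + 64 + 16 = 720
  00001010001 = 64 + 16 + 1 = 81
  720 - 81 = 639, and 01001111111 = 512 + 64 + 32 + 16 + 8 + 4 + 2 + 1 = 639 ✓



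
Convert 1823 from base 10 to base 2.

Using repeated division by 2:
1823 ÷ 2 = 911 remainder 1
911 ÷ 2 = 455 remainder 1
455 ÷ 2 = 227 remainder 1
227 ÷ 2 = 113 remainder 1
113 ÷ 2 = 56 remainder 1
56 ÷ 2 = 28 remainder 0
28 ÷ 2 = 14 remainder 0
14 ÷ 2 = 7 remainder 0
7 ÷ 2 = 3 remainder 1
3 ÷ 2 = 1 remainder 1
1 ÷ 2 = 0 remainder 1
Reading remainders bottom to top: 11100011111



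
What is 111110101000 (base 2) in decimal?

Sum of powers of 2 for each 1-bit:
2^3 + 2^5 + 2^7 + 2^8 + 2^9 + 2^10 + 2^11
= 8 + 32 + 128 + 256 + 512 + 1024 + 2048
= 4008



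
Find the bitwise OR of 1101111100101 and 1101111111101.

OR: 1 when either bit is 1
  1101111100101
| 1101111111101
---------------
  1101111111101
Decimal: 7141 | 7165 = 7165



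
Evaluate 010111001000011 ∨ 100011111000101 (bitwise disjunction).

OR: 1 when either bit is 1
  010111001000011
| 100011111000101
-----------------
  110111111000111
Decimal: 11843 | 18373 = 28615



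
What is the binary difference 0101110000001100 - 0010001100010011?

Method 1 - Direct subtraction (column by column from the right: bit − bit − borrow-in; if negative, add 2 and borrow 1 from the next column):
borrow: 0100011111100110
        0101110000001100
-       0010001100010011
------------------------
        0011100011111001

Method 2 - Add two's complement:
Two's complement of 0010001100010011: invert → 1101110011101100, add 1 → 1101110011101101
  0101110000001100
+ 1101110011101101
------------------
 10011100011111001  (end carry out of the top bit = 1)
Discarding the end carry: 0011100011111001
Decimal check:
  0101110000001100 = 16384 + 4096 + 2048 + 1024 + 8 + 4 = 23564
  0010001100010011 = 8192 + 512 + 256 + 16 + 2 + 1 = 8979
  23564 - 8979 = 14585, and 0011100011111001 = 8192 + 4096 + 2048 + 128 + 64 + 32 + 16 + 8 + 1 = 14585 ✓



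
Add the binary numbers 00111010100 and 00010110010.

Add column by column from the right: bit + bit + carry-in; write the sum mod 2, carry 1 when the sum is 2 or 3.
carry:  01111100000
        00111010100
+       00010110010
-------------------
       001010000110
(the carry out of the leftmost column, 0, becomes the leading bit)
Decimal check:
  00111010100 = 256 + 128 + 64 + 16 + 4 = 468
  00010110010 = 128 + 32 + 16 + 2 = 178
  468 + 178 = 646, and 001010000110 = 512 + 128 + 4 + 2 = 646 ✓

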